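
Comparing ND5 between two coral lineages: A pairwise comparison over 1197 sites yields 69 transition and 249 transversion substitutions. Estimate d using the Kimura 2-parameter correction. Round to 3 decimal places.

0.330

P = 69/1197 ≈ 0.057644 and Q = 249/1197 ≈ 0.20802.
Under the Kimura two-parameter model, d = −½ ln(1 − 2P − Q) − ¼ ln(1 − 2Q).
1 − 2P − Q = 0.676692, giving −½ ln(0.676692) = 0.195270.
1 − 2Q = 0.58396, giving −¼ ln(0.58396) = 0.134481.
d = 0.195270 + 0.134481 = 0.329751.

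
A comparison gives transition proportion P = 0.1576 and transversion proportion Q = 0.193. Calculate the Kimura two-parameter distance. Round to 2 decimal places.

Under the Kimura two-parameter model, d = −½ ln(1 − 2P − Q) − ¼ ln(1 − 2Q).
1 − 2P − Q = 0.4918, giving −½ ln(0.4918) = 0.354842.
1 − 2Q = 0.614, giving −¼ ln(0.614) = 0.121940.
d = 0.354842 + 0.121940 = 0.476782.

0.48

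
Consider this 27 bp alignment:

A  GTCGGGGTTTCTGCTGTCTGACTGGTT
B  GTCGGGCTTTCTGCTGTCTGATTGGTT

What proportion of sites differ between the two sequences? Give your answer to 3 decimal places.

The sequences differ at 2 of 27 positions (sites 7, 22).
p = 2/27 = 0.074074… ≈ 0.074 (to 3 d.p.).

0.074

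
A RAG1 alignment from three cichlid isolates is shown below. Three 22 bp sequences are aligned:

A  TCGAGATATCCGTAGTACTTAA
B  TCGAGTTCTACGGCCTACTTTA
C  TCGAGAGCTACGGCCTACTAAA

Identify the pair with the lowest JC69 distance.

B and C

A–B: 7/22 differ, p = 0.318, d = 0.414.
A–C: 7/22 differ, p = 0.318, d = 0.414.
B–C: 4/22 differ, p = 0.182, d = 0.208.
The smallest distance is between B and C.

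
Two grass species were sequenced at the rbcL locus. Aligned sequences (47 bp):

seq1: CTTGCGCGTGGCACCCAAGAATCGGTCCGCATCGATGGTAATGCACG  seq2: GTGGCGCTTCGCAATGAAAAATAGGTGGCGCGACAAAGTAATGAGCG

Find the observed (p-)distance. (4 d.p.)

0.4468

The sequences differ at 21 of 47 positions.
p = 21/47 = 0.446808… ≈ 0.4468 (to 4 d.p.).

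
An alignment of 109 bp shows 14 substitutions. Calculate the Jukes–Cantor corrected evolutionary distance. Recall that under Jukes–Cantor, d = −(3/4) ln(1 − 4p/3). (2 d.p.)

0.14

p = 14/109 ≈ 0.12844.
d = −(3/4) ln(1 − 4p/3) = −0.75 ln(1 − 0.171253) = −0.75 ln(0.828747)
  = −0.75 × (-0.187840) = 0.140880 substitutions/site.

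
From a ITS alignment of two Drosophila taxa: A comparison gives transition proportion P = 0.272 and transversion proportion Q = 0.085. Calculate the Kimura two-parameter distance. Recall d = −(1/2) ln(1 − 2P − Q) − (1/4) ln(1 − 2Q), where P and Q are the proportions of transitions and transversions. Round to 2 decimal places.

0.54

Under the Kimura two-parameter model, d = −½ ln(1 − 2P − Q) − ¼ ln(1 − 2Q).
1 − 2P − Q = 0.371, giving −½ ln(0.371) = 0.495777.
1 − 2Q = 0.83, giving −¼ ln(0.83) = 0.046582.
d = 0.495777 + 0.046582 = 0.542359.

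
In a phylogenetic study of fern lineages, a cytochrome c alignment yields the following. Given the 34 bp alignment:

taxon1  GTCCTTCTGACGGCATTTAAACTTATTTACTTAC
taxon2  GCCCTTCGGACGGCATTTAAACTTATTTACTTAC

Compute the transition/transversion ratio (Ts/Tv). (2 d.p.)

1.00

Transitions are A↔G and C↔T; transversions are all other mismatches.
Transitions: 1. Transversions: 1.
R = 1/1 = 1.00.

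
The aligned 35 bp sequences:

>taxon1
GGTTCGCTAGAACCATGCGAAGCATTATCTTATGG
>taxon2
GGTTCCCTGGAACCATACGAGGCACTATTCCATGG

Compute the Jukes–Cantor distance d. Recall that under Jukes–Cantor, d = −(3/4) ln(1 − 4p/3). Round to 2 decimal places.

The sequences differ at 8 of 35 sites (6, 9, 17, 21, 25, 29, 30, 31), so p = 8/35 ≈ 0.228571.
d = −(3/4) ln(1 − 4p/3) = −0.75 ln(1 − 0.304761) = −0.75 ln(0.695239)
  = −0.75 × (-0.363500) = 0.272625 substitutions/site.

0.27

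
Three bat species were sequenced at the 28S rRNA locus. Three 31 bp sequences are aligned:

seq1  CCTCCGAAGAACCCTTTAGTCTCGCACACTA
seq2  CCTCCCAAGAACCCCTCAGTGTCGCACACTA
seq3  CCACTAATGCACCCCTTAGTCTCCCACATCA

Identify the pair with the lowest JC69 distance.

seq1 and seq2

seq1–seq2: 4/31 differ, p = 0.129, d = 0.142.
seq1–seq3: 9/31 differ, p = 0.290, d = 0.367.
seq2–seq3: 10/31 differ, p = 0.323, d = 0.422.
The smallest distance is between seq1 and seq2.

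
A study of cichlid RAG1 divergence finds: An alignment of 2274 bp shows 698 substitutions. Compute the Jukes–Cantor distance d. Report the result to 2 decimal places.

p = 698/2274 ≈ 0.306948.
d = −(3/4) ln(1 − 4p/3) = −0.75 ln(1 − 0.409264) = −0.75 ln(0.590736)
  = −0.75 × (-0.526386) = 0.394790 substitutions/site.

0.39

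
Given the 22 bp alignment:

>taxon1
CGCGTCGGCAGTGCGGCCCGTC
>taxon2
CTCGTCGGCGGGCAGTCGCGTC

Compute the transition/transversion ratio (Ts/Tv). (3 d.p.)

Transitions are A↔G and C↔T; transversions are all other mismatches.
Transitions: 1. Transversions: 6.
R = 1/6 = 0.166666… ≈ 0.167 (to 3 d.p.).

0.167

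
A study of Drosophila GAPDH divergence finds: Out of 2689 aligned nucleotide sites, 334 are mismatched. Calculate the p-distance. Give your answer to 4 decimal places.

0.1242

p = 334/2689 = 0.124209… ≈ 0.1242 (to 4 d.p.).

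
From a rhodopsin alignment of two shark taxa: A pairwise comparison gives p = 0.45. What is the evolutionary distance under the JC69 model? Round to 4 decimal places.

d = −(3/4) ln(1 − 4p/3) = −0.75 ln(1 − 0.6) = −0.75 ln(0.4)
  = −0.75 × (-0.916291) = 0.687218 substitutions/site.

0.6872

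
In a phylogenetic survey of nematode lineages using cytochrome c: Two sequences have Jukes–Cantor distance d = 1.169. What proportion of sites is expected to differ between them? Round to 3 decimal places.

0.592

p = (3/4)(1 − e^(−4d/3)) = 0.75 × (1 − e^(-1.558667)) = 0.75 × (1 − 0.210416) = 0.592188.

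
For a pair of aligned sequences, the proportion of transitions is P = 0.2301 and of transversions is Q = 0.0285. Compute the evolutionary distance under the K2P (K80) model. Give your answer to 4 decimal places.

0.3501

Under the Kimura two-parameter model, d = −½ ln(1 − 2P − Q) − ¼ ln(1 − 2Q).
1 − 2P − Q = 0.5113, giving −½ ln(0.5113) = 0.335399.
1 − 2Q = 0.943, giving −¼ ln(0.943) = 0.014672.
d = 0.335399 + 0.014672 = 0.350071.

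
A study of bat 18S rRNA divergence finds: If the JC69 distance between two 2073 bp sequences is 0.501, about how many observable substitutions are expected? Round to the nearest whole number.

Invert JC69: p = (3/4)(1 − e^(−4d/3)) = 0.75 × (1 − e^(-0.668)) = 0.75 × (1 − 0.512733) = 0.365450.
Expected differing sites = pL ≈ 0.365450 × 2073 = 757.57785 ≈ 758.

758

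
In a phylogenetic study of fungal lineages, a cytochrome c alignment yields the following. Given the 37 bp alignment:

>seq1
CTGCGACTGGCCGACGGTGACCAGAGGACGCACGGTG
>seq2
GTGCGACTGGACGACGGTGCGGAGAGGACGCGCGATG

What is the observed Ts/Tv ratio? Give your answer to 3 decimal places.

0.400

Transitions are A↔G and C↔T; transversions are all other mismatches.
Transitions: 2. Transversions: 5.
R = 2/5 = 0.400.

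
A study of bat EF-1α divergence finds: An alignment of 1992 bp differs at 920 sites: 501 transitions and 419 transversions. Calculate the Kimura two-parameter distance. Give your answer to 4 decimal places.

P = 501/1992 ≈ 0.251506 and Q = 419/1992 ≈ 0.210341.
Under the Kimura two-parameter model, d = −½ ln(1 − 2P − Q) − ¼ ln(1 − 2Q).
1 − 2P − Q = 0.286647, giving −½ ln(0.286647) = 0.624752.
1 − 2Q = 0.579318, giving −¼ ln(0.579318) = 0.136476.
d = 0.624752 + 0.136476 = 0.761228.

0.7612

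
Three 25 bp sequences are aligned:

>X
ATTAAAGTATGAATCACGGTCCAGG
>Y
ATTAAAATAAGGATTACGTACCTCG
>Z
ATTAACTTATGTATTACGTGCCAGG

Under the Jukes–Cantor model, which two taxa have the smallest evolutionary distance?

X and Z

X–Y: 8/25 differ, p = 0.320, d = 0.417.
X–Z: 6/25 differ, p = 0.240, d = 0.289.
Y–Z: 7/25 differ, p = 0.280, d = 0.351.
The smallest distance is between X and Z.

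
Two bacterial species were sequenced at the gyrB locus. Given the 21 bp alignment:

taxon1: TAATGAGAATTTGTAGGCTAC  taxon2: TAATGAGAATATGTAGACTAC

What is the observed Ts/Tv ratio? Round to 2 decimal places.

Transitions are A↔G and C↔T; transversions are all other mismatches.
Transitions: 1. Transversions: 1.
R = 1/1 = 1.00.

1.00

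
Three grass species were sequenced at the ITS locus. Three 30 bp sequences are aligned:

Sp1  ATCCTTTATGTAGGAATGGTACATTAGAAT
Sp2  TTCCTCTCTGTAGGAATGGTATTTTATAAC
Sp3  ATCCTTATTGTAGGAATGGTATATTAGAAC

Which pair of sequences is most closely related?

Sp1–Sp2: 7/30 differ, p = 0.233, d = 0.280.
Sp1–Sp3: 4/30 differ, p = 0.133, d = 0.147.
Sp2–Sp3: 6/30 differ, p = 0.200, d = 0.233.
The smallest distance is between Sp1 and Sp3.

Sp1 and Sp3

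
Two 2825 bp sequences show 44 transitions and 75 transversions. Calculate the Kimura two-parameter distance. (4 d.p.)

0.0434

P = 44/2825 ≈ 0.015575 and Q = 75/2825 ≈ 0.026549.
Under the Kimura two-parameter model, d = −½ ln(1 − 2P − Q) − ¼ ln(1 − 2Q).
1 − 2P − Q = 0.942301, giving −½ ln(0.942301) = 0.029715.
1 − 2Q = 0.946902, giving −¼ ln(0.946902) = 0.013640.
d = 0.029715 + 0.013640 = 0.043355.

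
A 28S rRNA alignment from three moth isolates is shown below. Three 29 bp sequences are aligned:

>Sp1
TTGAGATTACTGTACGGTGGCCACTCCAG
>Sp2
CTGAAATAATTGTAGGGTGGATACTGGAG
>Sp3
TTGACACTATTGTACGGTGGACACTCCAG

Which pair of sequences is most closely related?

Sp1 and Sp3

Sp1–Sp2: 9/29 differ, p = 0.310, d = 0.401.
Sp1–Sp3: 4/29 differ, p = 0.138, d = 0.152.
Sp2–Sp3: 8/29 differ, p = 0.276, d = 0.344.
The smallest distance is between Sp1 and Sp3.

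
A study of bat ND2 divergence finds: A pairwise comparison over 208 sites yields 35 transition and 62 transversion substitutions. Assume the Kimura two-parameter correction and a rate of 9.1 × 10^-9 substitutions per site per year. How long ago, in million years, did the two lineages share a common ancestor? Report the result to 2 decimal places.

40.11

P = 35/208 ≈ 0.168269 and Q = 62/208 ≈ 0.298077.
Under the Kimura two-parameter model, d = −½ ln(1 − 2P − Q) − ¼ ln(1 − 2Q).
1 − 2P − Q = 0.365385, giving −½ ln(0.365385) = 0.503402.
1 − 2Q = 0.403846, giving −¼ ln(0.403846) = 0.226680.
d = 0.503402 + 0.226680 = 0.730082.
Under a molecular clock d = 2μt, so t = d/(2μ) = 0.730082 / (2 × 9.1 × 10^-9) = 40.11 million years.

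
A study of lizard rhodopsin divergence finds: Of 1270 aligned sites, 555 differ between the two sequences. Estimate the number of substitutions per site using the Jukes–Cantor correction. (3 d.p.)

0.655

p = 555/1270 ≈ 0.437008.
d = −(3/4) ln(1 − 4p/3) = −0.75 ln(1 − 0.582677) = −0.75 ln(0.417323)
  = −0.75 × (-0.873895) = 0.655421 substitutions/site.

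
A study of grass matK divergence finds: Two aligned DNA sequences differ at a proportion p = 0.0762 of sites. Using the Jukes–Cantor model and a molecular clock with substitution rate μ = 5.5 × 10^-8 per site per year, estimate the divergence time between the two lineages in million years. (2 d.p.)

0.73

d = −(3/4) ln(1 − 4p/3) = −0.75 ln(1 − 0.1016) = −0.75 ln(0.8984)
  = −0.75 × (-0.107140) = 0.080355 substitutions/site.
Under a molecular clock d = 2μt, so t = d/(2μ) = 0.080355 / (2 × 5.5 × 10^-8) = 0.73 million years.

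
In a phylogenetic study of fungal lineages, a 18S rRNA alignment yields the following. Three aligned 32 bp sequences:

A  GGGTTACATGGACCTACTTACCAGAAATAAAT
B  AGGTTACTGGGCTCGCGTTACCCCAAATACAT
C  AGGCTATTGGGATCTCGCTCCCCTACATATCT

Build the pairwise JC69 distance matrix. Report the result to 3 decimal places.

d(A,B) = 0.460, d(A,C) = 0.736, d(B,C) = 0.404

A–B: 11/32 sites differ → p = 0.34375, d = −0.75 ln(1 − 0.458333) = 0.459828 ≈ 0.460.
A–C: 15/32 sites differ → p = 0.46875, d = −0.75 ln(1 − 0.625) = 0.735622 ≈ 0.736.
B–C: 10/32 sites differ → p = 0.3125, d = −0.75 ln(1 − 0.416667) = 0.404248 ≈ 0.404.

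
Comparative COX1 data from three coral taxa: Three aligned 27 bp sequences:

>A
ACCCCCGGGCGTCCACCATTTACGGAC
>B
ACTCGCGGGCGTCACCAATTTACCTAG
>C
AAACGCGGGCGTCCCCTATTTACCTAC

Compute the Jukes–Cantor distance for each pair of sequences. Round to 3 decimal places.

A–B: 8/27 sites differ → p ≈ 0.296296, d = −0.75 ln(1 − 0.395061) = 0.376971 ≈ 0.377.
A–C: 7/27 sites differ → p ≈ 0.259259, d = −0.75 ln(1 − 0.345679) = 0.318118 ≈ 0.318.
B–C: 5/27 sites differ → p ≈ 0.185185, d = −0.75 ln(1 − 0.246913) = 0.212681 ≈ 0.213.

d(A,B) = 0.377, d(A,C) = 0.318, d(B,C) = 0.213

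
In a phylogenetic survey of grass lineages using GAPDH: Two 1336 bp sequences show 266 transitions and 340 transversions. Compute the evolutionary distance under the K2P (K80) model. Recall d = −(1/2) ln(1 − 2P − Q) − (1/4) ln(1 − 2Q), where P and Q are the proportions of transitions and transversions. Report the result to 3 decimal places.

P = 266/1336 ≈ 0.199102 and Q = 340/1336 ≈ 0.254491.
Under the Kimura two-parameter model, d = −½ ln(1 − 2P − Q) − ¼ ln(1 − 2Q).
1 − 2P − Q = 0.347305, giving −½ ln(0.347305) = 0.528776.
1 − 2Q = 0.491018, giving −¼ ln(0.491018) = 0.177819.
d = 0.528776 + 0.177819 = 0.706595.

0.707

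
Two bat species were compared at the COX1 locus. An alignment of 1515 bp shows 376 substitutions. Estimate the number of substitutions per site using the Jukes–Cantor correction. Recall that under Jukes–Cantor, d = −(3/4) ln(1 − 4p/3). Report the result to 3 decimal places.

0.301

p = 376/1515 ≈ 0.248185.
d = −(3/4) ln(1 − 4p/3) = −0.75 ln(1 − 0.330913) = −0.75 ln(0.669087)
  = −0.75 × (-0.401841) = 0.301381 substitutions/site.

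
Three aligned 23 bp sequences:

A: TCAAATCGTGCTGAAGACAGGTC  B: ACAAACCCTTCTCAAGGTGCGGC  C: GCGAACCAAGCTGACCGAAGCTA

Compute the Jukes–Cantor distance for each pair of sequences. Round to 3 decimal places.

A–B: 10/23 sites differ → p ≈ 0.434783, d = −0.75 ln(1 − 0.579711) = 0.650110 ≈ 0.650.
A–C: 11/23 sites differ → p ≈ 0.478261, d = −0.75 ln(1 − 0.637681) = 0.761423 ≈ 0.761.
B–C: 14/23 sites differ → p ≈ 0.608696, d = −0.75 ln(1 − 0.811595) = 1.251871 ≈ 1.252.

d(A,B) = 0.650, d(A,C) = 0.761, d(B,C) = 1.252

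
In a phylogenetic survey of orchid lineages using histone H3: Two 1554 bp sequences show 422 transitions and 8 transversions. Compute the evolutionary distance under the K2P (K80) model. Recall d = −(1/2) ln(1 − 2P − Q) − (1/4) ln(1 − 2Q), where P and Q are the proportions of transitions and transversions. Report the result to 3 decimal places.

0.400

P = 422/1554 ≈ 0.271557 and Q = 8/1554 ≈ 0.005148.
Under the Kimura two-parameter model, d = −½ ln(1 − 2P − Q) − ¼ ln(1 − 2Q).
1 − 2P − Q = 0.451738, giving −½ ln(0.451738) = 0.397326.
1 − 2Q = 0.989704, giving −¼ ln(0.989704) = 0.002587.
d = 0.397326 + 0.002587 = 0.399913.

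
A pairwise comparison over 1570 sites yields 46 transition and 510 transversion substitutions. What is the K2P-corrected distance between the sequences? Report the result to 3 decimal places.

P = 46/1570 ≈ 0.029299 and Q = 510/1570 ≈ 0.324841.
Under the Kimura two-parameter model, d = −½ ln(1 − 2P − Q) − ¼ ln(1 − 2Q).
1 − 2P − Q = 0.616561, giving −½ ln(0.616561) = 0.241799.
1 − 2Q = 0.350318, giving −¼ ln(0.350318) = 0.262228.
d = 0.241799 + 0.262228 = 0.504027.

0.504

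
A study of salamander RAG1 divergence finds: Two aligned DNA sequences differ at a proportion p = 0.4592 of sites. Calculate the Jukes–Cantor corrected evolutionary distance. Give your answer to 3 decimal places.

d = −(3/4) ln(1 − 4p/3) = −0.75 ln(1 − 0.612267) = −0.75 ln(0.387733)
  = −0.75 × (-0.947438) = 0.710579 substitutions/site.

0.711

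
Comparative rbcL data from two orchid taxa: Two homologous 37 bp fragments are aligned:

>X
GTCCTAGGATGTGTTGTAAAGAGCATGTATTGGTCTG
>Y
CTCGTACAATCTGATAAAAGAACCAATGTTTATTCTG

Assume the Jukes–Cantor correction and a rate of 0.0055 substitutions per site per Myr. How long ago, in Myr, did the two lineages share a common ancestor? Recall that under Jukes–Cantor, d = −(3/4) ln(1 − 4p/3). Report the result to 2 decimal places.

64.66

The sequences differ at 17 of 37 sites, so p = 17/37 ≈ 0.459459.
d = −(3/4) ln(1 − 4p/3) = −0.75 ln(1 − 0.612612) = −0.75 ln(0.387388)
  = −0.75 × (-0.948329) = 0.711247 substitutions/site.
Under a molecular clock d = 2μt, so t = d/(2μ) = 0.711247 / (2 × 0.0055) = 64.66 Myr.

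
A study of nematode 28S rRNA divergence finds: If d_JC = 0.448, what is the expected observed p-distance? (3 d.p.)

p = (3/4)(1 − e^(−4d/3)) = 0.75 × (1 − e^(-0.597333)) = 0.75 × (1 − 0.550277) = 0.337292.

0.337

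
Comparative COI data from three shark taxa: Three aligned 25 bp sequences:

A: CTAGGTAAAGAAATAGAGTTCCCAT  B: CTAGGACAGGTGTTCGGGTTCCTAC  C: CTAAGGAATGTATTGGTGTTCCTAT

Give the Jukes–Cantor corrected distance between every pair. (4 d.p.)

d(A,B) = 0.5716, d(A,C) = 0.4172, d(B,C) = 0.4172

A–B: 10/25 sites differ → p = 0.4, d = −0.75 ln(1 − 0.533333) = 0.571605 ≈ 0.5716.
A–C: 8/25 sites differ → p = 0.32, d = −0.75 ln(1 − 0.426667) = 0.417216 ≈ 0.4172.
B–C: 8/25 sites differ → p = 0.32, d = −0.75 ln(1 − 0.426667) = 0.417216 ≈ 0.4172.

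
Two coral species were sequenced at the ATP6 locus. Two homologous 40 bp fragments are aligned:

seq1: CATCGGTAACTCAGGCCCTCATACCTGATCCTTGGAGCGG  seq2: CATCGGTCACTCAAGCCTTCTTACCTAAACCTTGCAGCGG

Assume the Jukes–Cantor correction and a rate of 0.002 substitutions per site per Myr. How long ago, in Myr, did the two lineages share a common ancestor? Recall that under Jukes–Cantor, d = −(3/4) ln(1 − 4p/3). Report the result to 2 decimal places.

The sequences differ at 7 of 40 sites (8, 14, 18, 21, 27, 29, 35), so p = 7/40 = 0.175.
d = −(3/4) ln(1 − 4p/3) = −0.75 ln(1 − 0.233333) = −0.75 ln(0.766667)
  = −0.75 × (-0.265703) = 0.199277 substitutions/site.
Under a molecular clock d = 2μt, so t = d/(2μ) = 0.199277 / (2 × 0.002) = 49.82 Myr.

49.82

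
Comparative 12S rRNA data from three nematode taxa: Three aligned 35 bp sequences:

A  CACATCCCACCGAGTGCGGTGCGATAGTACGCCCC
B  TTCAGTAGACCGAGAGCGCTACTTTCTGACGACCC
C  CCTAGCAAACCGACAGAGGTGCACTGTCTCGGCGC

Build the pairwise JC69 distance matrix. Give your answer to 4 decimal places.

A–B: 15/35 sites differ → p ≈ 0.428571, d = −0.75 ln(1 − 0.571428) = 0.635472 ≈ 0.6355.
A–C: 16/35 sites differ → p ≈ 0.457143, d = −0.75 ln(1 − 0.609524) = 0.705292 ≈ 0.7053.
B–C: 16/35 sites differ → p ≈ 0.457143, d = −0.75 ln(1 − 0.609524) = 0.705292 ≈ 0.7053.

d(A,B) = 0.6355, d(A,C) = 0.7053, d(B,C) = 0.7053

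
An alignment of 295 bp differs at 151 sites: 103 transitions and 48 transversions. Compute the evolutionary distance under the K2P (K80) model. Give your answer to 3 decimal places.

1.085

P = 103/295 ≈ 0.349153 and Q = 48/295 ≈ 0.162712.
Under the Kimura two-parameter model, d = −½ ln(1 − 2P − Q) − ¼ ln(1 − 2Q).
1 − 2P − Q = 0.138982, giving −½ ln(0.138982) = 0.986705.
1 − 2Q = 0.674576, giving −¼ ln(0.674576) = 0.098418.
d = 0.986705 + 0.098418 = 1.085123.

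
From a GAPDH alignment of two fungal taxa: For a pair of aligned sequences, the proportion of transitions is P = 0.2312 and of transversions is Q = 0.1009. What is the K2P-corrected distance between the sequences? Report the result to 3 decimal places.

Under the Kimura two-parameter model, d = −½ ln(1 − 2P − Q) − ¼ ln(1 − 2Q).
1 − 2P − Q = 0.4367, giving −½ ln(0.4367) = 0.414254.
1 − 2Q = 0.7982, giving −¼ ln(0.7982) = 0.056349.
d = 0.414254 + 0.056349 = 0.470603.

0.471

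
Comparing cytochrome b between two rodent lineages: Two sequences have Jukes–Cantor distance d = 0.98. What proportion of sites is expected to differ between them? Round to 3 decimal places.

0.547

p = (3/4)(1 − e^(−4d/3)) = 0.75 × (1 − e^(-1.306667)) = 0.75 × (1 − 0.270721) = 0.546959.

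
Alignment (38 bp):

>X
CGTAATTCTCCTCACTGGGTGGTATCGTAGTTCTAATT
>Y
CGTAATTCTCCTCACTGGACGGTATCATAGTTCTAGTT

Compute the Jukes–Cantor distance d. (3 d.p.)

The sequences differ at 4 of 38 sites (19, 20, 27, 36), so p = 4/38 ≈ 0.105263.
d = −(3/4) ln(1 − 4p/3) = −0.75 ln(1 − 0.140351) = −0.75 ln(0.859649)
  = −0.75 × (-0.151231) = 0.113423 substitutions/site.

0.113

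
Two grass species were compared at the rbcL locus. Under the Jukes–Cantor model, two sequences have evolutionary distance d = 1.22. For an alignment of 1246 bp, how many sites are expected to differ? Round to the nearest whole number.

Invert JC69: p = (3/4)(1 − e^(−4d/3)) = 0.75 × (1 − e^(-1.626667)) = 0.75 × (1 − 0.196584) = 0.602562.
Expected differing sites = pL ≈ 0.602562 × 1246 = 750.792252 ≈ 751.

751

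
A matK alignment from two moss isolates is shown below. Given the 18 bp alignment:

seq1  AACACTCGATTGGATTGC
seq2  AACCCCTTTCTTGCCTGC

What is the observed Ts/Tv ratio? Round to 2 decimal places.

0.80

Transitions are A↔G and C↔T; transversions are all other mismatches.
Transitions: 4. Transversions: 5.
R = 4/5 = 0.80.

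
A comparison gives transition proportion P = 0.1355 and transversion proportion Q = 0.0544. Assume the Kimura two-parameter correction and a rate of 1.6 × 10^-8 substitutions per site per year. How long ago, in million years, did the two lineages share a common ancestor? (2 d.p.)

7.05

Under the Kimura two-parameter model, d = −½ ln(1 − 2P − Q) − ¼ ln(1 − 2Q).
1 − 2P − Q = 0.6746, giving −½ ln(0.6746) = 0.196818.
1 − 2Q = 0.8912, giving −¼ ln(0.8912) = 0.028797.
d = 0.196818 + 0.028797 = 0.225615.
Under a molecular clock d = 2μt, so t = d/(2μ) = 0.225615 / (2 × 1.6 × 10^-8) = 7.05 million years.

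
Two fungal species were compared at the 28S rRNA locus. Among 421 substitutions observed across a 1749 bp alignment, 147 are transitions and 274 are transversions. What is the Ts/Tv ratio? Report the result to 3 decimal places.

0.536

R = 147/274 = 0.536496… ≈ 0.536 (to 3 d.p.).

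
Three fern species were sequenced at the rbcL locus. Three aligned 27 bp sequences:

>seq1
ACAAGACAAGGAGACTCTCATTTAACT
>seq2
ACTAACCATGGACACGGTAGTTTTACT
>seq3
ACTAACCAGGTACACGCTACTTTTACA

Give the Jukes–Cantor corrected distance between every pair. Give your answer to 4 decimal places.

seq1–seq2: 10/27 sites differ → p ≈ 0.37037, d = −0.75 ln(1 − 0.493827) = 0.510658 ≈ 0.5107.
seq1–seq3: 11/27 sites differ → p ≈ 0.407407, d = −0.75 ln(1 − 0.543209) = 0.587647 ≈ 0.5876.
seq2–seq3: 5/27 sites differ → p ≈ 0.185185, d = −0.75 ln(1 − 0.246913) = 0.212681 ≈ 0.2127.

d(seq1,seq2) = 0.5107, d(seq1,seq3) = 0.5876, d(seq2,seq3) = 0.2127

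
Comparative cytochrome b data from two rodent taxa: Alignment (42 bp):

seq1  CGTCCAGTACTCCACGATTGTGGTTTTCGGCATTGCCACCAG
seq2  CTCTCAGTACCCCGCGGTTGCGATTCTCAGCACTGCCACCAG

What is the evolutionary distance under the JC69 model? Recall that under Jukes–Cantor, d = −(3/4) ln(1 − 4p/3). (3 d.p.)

0.322

The sequences differ at 11 of 42 sites, so p = 11/42 ≈ 0.261905.
d = −(3/4) ln(1 − 4p/3) = −0.75 ln(1 − 0.349207) = −0.75 ln(0.650793)
  = −0.75 × (-0.429564) = 0.322173 substitutions/site.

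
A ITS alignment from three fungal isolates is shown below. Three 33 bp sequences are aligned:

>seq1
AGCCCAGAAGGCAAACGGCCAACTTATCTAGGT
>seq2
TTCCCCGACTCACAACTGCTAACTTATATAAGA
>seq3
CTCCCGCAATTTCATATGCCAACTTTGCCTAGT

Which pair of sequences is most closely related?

seq1 and seq2

seq1–seq2: 13/33 differ, p = 0.394, d = 0.559.
seq1–seq3: 16/33 differ, p = 0.485, d = 0.780.
seq2–seq3: 15/33 differ, p = 0.455, d = 0.699.
The smallest distance is between seq1 and seq2.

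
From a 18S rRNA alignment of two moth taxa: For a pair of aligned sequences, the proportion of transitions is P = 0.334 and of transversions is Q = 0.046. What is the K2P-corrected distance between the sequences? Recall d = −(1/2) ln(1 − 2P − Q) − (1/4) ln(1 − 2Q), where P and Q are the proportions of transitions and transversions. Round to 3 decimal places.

0.650

Under the Kimura two-parameter model, d = −½ ln(1 − 2P − Q) − ¼ ln(1 − 2Q).
1 − 2P − Q = 0.286, giving −½ ln(0.286) = 0.625882.
1 − 2Q = 0.908, giving −¼ ln(0.908) = 0.024128.
d = 0.625882 + 0.024128 = 0.650010.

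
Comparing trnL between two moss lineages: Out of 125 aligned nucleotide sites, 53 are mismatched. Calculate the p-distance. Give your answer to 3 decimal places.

0.424

p = 53/125 = 0.424.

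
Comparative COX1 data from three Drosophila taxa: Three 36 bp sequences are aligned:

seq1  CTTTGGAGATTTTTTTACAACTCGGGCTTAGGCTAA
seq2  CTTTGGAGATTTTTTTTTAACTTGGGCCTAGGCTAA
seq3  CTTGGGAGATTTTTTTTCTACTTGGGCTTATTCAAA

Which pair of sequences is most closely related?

seq1–seq2: 4/36 differ, p = 0.111, d = 0.120.
seq1–seq3: 7/36 differ, p = 0.194, d = 0.225.
seq2–seq3: 7/36 differ, p = 0.194, d = 0.225.
The smallest distance is between seq1 and seq2.

seq1 and seq2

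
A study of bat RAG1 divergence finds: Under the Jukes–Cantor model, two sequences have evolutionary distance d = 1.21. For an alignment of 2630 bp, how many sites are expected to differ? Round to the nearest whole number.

Invert JC69: p = (3/4)(1 − e^(−4d/3)) = 0.75 × (1 − e^(-1.613333)) = 0.75 × (1 − 0.199222) = 0.600584.
Expected differing sites = pL ≈ 0.600584 × 2630 = 1579.53592 ≈ 1580.

1580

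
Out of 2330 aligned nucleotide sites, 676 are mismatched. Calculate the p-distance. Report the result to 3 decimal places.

p = 676/2330 = 0.290128… ≈ 0.290 (to 3 d.p.).

0.290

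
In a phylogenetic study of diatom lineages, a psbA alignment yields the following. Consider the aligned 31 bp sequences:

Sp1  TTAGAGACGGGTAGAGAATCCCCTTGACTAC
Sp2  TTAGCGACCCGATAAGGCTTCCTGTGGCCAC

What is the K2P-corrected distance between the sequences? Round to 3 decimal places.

Of 31 sites, 6 differences are transitions and 7 are transversions, so P = 6/31 ≈ 0.193548 and Q = 7/31 ≈ 0.225806.
Under the Kimura two-parameter model, d = −½ ln(1 − 2P − Q) − ¼ ln(1 − 2Q).
1 − 2P − Q = 0.387098, giving −½ ln(0.387098) = 0.474539.
1 − 2Q = 0.548388, giving −¼ ln(0.548388) = 0.150193.
d = 0.474539 + 0.150193 = 0.624732.

0.625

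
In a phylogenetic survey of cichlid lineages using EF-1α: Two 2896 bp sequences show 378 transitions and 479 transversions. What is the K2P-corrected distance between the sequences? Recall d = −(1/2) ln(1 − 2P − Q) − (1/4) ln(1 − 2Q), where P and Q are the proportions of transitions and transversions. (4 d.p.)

P = 378/2896 ≈ 0.130525 and Q = 479/2896 ≈ 0.165401.
Under the Kimura two-parameter model, d = −½ ln(1 − 2P − Q) − ¼ ln(1 − 2Q).
1 − 2P − Q = 0.573549, giving −½ ln(0.573549) = 0.277956.
1 − 2Q = 0.669198, giving −¼ ln(0.669198) = 0.100419.
d = 0.277956 + 0.100419 = 0.378375.

0.3784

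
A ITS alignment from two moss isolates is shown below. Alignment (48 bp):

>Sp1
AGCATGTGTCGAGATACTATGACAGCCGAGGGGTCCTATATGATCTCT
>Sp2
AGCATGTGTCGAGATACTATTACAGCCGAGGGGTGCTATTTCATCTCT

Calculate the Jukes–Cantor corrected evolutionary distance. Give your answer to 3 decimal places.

The sequences differ at 4 of 48 sites (21, 35, 40, 42), so p = 4/48 ≈ 0.083333.
d = −(3/4) ln(1 − 4p/3) = −0.75 ln(1 − 0.111111) = −0.75 ln(0.888889)
  = −0.75 × (-0.117783) = 0.088337 substitutions/site.

0.088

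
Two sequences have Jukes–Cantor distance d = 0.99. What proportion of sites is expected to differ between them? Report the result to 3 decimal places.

p = (3/4)(1 − e^(−4d/3)) = 0.75 × (1 − e^(-1.32)) = 0.75 × (1 − 0.267135) = 0.549649.

0.550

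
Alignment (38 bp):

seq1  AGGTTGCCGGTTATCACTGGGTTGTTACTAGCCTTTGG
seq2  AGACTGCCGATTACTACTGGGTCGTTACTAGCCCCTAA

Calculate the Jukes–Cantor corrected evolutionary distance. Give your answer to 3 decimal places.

0.324

The sequences differ at 10 of 38 sites (3, 4, 10, 14, 15, 23, 34, 35, 37, 38), so p = 10/38 ≈ 0.263158.
d = −(3/4) ln(1 − 4p/3) = −0.75 ln(1 − 0.350877) = −0.75 ln(0.649123)
  = −0.75 × (-0.432133) = 0.324100 substitutions/site.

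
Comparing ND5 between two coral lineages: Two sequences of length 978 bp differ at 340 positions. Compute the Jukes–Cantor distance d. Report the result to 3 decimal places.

0.467

p = 340/978 ≈ 0.347648.
d = −(3/4) ln(1 − 4p/3) = −0.75 ln(1 − 0.463531) = −0.75 ln(0.536469)
  = −0.75 × (-0.622747) = 0.467060 substitutions/site.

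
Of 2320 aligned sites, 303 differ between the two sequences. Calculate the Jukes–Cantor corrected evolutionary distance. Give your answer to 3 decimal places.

p = 303/2320 ≈ 0.130603.
d = −(3/4) ln(1 − 4p/3) = −0.75 ln(1 − 0.174137) = −0.75 ln(0.825863)
  = −0.75 × (-0.191326) = 0.143495 substitutions/site.

0.143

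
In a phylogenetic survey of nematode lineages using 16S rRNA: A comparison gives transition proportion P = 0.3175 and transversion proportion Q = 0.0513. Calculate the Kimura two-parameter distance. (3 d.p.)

Under the Kimura two-parameter model, d = −½ ln(1 − 2P − Q) − ¼ ln(1 − 2Q).
1 − 2P − Q = 0.3137, giving −½ ln(0.3137) = 0.579659.
1 − 2Q = 0.8974, giving −¼ ln(0.8974) = 0.027063.
d = 0.579659 + 0.027063 = 0.606722.

0.607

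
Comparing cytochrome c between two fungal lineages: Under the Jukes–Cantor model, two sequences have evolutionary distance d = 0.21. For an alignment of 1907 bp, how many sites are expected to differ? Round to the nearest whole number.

Invert JC69: p = (3/4)(1 − e^(−4d/3)) = 0.75 × (1 − e^(-0.28)) = 0.75 × (1 − 0.755784) = 0.183162.
Expected differing sites = pL ≈ 0.183162 × 1907 = 349.289934 ≈ 349.

349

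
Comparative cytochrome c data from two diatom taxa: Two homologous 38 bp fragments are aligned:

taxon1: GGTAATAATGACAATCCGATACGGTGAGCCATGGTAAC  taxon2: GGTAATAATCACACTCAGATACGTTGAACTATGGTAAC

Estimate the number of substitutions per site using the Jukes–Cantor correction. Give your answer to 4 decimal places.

The sequences differ at 6 of 38 sites (10, 14, 17, 24, 28, 30), so p = 6/38 ≈ 0.157895.
d = −(3/4) ln(1 − 4p/3) = −0.75 ln(1 − 0.210527) = −0.75 ln(0.789473)
  = −0.75 × (-0.236390) = 0.177293 substitutions/site.

0.1773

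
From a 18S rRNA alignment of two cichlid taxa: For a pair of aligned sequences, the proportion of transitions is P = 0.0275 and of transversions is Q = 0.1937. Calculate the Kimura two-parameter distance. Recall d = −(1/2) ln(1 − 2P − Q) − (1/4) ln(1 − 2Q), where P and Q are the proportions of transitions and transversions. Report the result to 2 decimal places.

Under the Kimura two-parameter model, d = −½ ln(1 − 2P − Q) − ¼ ln(1 − 2Q).
1 − 2P − Q = 0.7513, giving −½ ln(0.7513) = 0.142975.
1 − 2Q = 0.6126, giving −¼ ln(0.6126) = 0.122511.
d = 0.142975 + 0.122511 = 0.265486.

0.27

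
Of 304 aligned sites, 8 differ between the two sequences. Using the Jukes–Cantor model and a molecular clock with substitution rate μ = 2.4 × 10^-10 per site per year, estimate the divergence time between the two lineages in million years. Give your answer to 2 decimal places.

p = 8/304 ≈ 0.026316.
d = −(3/4) ln(1 − 4p/3) = −0.75 ln(1 − 0.035088) = −0.75 ln(0.964912)
  = −0.75 × (-0.035718) = 0.026789 substitutions/site.
Under a molecular clock d = 2μt, so t = d/(2μ) = 0.026789 / (2 × 2.4 × 10^-10) = 55.81 million years.

55.81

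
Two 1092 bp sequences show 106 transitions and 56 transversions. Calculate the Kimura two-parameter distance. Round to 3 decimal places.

P = 106/1092 ≈ 0.09707 and Q = 56/1092 ≈ 0.051282.
Under the Kimura two-parameter model, d = −½ ln(1 − 2P − Q) − ¼ ln(1 − 2Q).
1 − 2P − Q = 0.754578, giving −½ ln(0.754578) = 0.140798.
1 − 2Q = 0.897436, giving −¼ ln(0.897436) = 0.027053.
d = 0.140798 + 0.027053 = 0.167851.

0.168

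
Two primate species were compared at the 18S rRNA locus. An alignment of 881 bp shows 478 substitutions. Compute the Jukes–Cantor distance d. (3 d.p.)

p = 478/881 ≈ 0.542565.
d = −(3/4) ln(1 − 4p/3) = −0.75 ln(1 − 0.72342) = −0.75 ln(0.27658)
  = −0.75 × (-1.285255) = 0.963941 substitutions/site.

0.964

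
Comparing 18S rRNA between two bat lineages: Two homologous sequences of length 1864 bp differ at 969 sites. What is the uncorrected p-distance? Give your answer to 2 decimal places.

0.52

p = 969/1864 = 0.519849… ≈ 0.52 (to 2 d.p.).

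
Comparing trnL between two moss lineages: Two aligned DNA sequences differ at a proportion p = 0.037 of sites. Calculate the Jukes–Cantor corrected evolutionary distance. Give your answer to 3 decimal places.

d = −(3/4) ln(1 − 4p/3) = −0.75 ln(1 − 0.049333) = −0.75 ln(0.950667)
  = −0.75 × (-0.050591) = 0.037943 substitutions/site.

0.038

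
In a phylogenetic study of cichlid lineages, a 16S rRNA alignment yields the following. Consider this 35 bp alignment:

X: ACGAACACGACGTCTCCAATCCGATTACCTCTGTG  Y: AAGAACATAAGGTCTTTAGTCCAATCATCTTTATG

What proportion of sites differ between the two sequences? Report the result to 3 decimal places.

0.343

The sequences differ at 12 of 35 positions.
p = 12/35 = 0.342857… ≈ 0.343 (to 3 d.p.).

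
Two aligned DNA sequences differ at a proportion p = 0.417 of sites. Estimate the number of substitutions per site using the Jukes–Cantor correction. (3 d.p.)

d = −(3/4) ln(1 − 4p/3) = −0.75 ln(1 − 0.556) = −0.75 ln(0.444)
  = −0.75 × (-0.811931) = 0.608948 substitutions/site.

0.609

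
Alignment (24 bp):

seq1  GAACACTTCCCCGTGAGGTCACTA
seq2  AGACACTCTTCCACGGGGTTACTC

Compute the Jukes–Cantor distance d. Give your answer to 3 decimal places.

0.608

The sequences differ at 10 of 24 sites (1, 2, 8, 9, 10, 13, 14, 16, 20, 24), so p = 10/24 ≈ 0.416667.
d = −(3/4) ln(1 − 4p/3) = −0.75 ln(1 − 0.555556) = −0.75 ln(0.444444)
  = −0.75 × (-0.810931) = 0.608198 substitutions/site.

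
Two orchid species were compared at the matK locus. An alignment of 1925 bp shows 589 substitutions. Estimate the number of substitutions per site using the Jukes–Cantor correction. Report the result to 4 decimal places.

0.3931

p = 589/1925 ≈ 0.305974.
d = −(3/4) ln(1 − 4p/3) = −0.75 ln(1 − 0.407965) = −0.75 ln(0.592035)
  = −0.75 × (-0.524190) = 0.393143 substitutions/site.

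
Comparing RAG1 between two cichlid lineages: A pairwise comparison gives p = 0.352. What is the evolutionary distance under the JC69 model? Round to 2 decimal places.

0.48

d = −(3/4) ln(1 − 4p/3) = −0.75 ln(1 − 0.469333) = −0.75 ln(0.530667)
  = −0.75 × (-0.633621) = 0.475216 substitutions/site.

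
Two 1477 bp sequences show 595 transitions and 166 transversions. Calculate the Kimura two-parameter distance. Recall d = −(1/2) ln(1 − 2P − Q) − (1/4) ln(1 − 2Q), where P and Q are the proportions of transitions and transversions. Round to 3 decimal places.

P = 595/1477 ≈ 0.402844 and Q = 166/1477 ≈ 0.11239.
Under the Kimura two-parameter model, d = −½ ln(1 − 2P − Q) − ¼ ln(1 − 2Q).
1 − 2P − Q = 0.081922, giving −½ ln(0.081922) = 1.250994.
1 − 2Q = 0.77522, giving −¼ ln(0.77522) = 0.063652.
d = 1.250994 + 0.063652 = 1.314646.

1.315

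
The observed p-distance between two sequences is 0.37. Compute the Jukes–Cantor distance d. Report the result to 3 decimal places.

0.510

d = −(3/4) ln(1 − 4p/3) = −0.75 ln(1 − 0.493333) = −0.75 ln(0.506667)
  = −0.75 × (-0.679901) = 0.509926 substitutions/site.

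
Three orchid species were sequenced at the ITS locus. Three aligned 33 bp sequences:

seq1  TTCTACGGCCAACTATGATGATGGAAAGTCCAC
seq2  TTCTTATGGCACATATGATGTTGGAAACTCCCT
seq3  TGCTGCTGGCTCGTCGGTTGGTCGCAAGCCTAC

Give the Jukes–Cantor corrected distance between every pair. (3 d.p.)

seq1–seq2: 10/33 sites differ → p ≈ 0.30303, d = −0.75 ln(1 − 0.40404) = 0.388186 ≈ 0.388.
seq1–seq3: 15/33 sites differ → p ≈ 0.454545, d = −0.75 ln(1 − 0.60606) = 0.698667 ≈ 0.699.
seq2–seq3: 16/33 sites differ → p ≈ 0.484848, d = −0.75 ln(1 − 0.646464) = 0.779827 ≈ 0.780.

d(seq1,seq2) = 0.388, d(seq1,seq3) = 0.699, d(seq2,seq3) = 0.780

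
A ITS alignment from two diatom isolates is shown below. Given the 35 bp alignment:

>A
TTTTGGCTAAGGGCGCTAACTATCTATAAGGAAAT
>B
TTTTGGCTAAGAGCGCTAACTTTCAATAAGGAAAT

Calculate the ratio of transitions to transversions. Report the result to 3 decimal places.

0.500

Transitions are A↔G and C↔T; transversions are all other mismatches.
Transitions: 1. Transversions: 2.
R = 1/2 = 0.500.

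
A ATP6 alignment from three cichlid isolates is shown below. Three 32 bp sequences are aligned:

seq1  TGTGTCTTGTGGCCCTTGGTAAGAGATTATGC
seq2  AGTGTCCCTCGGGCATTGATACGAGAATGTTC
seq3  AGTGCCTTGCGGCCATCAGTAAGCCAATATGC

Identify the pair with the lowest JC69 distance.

seq1–seq2: 12/32 differ, p = 0.375, d = 0.520.
seq1–seq3: 9/32 differ, p = 0.281, d = 0.353.
seq2–seq3: 13/32 differ, p = 0.406, d = 0.585.
The smallest distance is between seq1 and seq3.

seq1 and seq3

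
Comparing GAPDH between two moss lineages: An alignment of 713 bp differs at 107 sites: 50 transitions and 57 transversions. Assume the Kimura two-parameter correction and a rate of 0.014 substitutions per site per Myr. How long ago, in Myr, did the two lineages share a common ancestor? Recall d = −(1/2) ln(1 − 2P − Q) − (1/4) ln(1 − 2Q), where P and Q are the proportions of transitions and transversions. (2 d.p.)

6.00

P = 50/713 ≈ 0.070126 and Q = 57/713 ≈ 0.079944.
Under the Kimura two-parameter model, d = −½ ln(1 − 2P − Q) − ¼ ln(1 − 2Q).
1 − 2P − Q = 0.779804, giving −½ ln(0.779804) = 0.124356.
1 − 2Q = 0.840112, giving −¼ ln(0.840112) = 0.043555.
d = 0.124356 + 0.043555 = 0.167911.
Under a molecular clock d = 2μt, so t = d/(2μ) = 0.167911 / (2 × 0.014) = 6.00 Myr.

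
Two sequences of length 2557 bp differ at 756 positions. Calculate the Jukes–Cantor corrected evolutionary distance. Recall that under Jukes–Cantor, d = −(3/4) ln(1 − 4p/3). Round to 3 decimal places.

p = 756/2557 ≈ 0.295659.
d = −(3/4) ln(1 − 4p/3) = −0.75 ln(1 − 0.394212) = −0.75 ln(0.605788)
  = −0.75 × (-0.501225) = 0.375919 substitutions/site.

0.376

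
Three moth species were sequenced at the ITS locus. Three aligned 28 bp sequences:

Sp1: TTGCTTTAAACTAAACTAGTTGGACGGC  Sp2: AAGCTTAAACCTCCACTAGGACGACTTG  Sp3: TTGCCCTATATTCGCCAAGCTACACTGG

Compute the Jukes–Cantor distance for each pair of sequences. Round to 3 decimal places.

Sp1–Sp2: 12/28 sites differ → p ≈ 0.428571, d = −0.75 ln(1 − 0.571428) = 0.635472 ≈ 0.635.
Sp1–Sp3: 13/28 sites differ → p ≈ 0.464286, d = −0.75 ln(1 − 0.619048) = 0.723811 ≈ 0.724.
Sp2–Sp3: 16/28 sites differ → p ≈ 0.571429, d = −0.75 ln(1 − 0.761905) = 1.076314 ≈ 1.076.

d(Sp1,Sp2) = 0.635, d(Sp1,Sp3) = 0.724, d(Sp2,Sp3) = 1.076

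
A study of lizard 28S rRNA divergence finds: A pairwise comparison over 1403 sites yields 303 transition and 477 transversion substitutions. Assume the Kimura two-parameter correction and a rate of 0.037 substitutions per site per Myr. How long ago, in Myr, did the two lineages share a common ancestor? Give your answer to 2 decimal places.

P = 303/1403 ≈ 0.215966 and Q = 477/1403 ≈ 0.339986.
Under the Kimura two-parameter model, d = −½ ln(1 − 2P − Q) − ¼ ln(1 − 2Q).
1 − 2P − Q = 0.228082, giving −½ ln(0.228082) = 0.739025.
1 − 2Q = 0.320028, giving −¼ ln(0.320028) = 0.284837.
d = 0.739025 + 0.284837 = 1.023862.
Under a molecular clock d = 2μt, so t = d/(2μ) = 1.023862 / (2 × 0.037) = 13.84 Myr.

13.84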